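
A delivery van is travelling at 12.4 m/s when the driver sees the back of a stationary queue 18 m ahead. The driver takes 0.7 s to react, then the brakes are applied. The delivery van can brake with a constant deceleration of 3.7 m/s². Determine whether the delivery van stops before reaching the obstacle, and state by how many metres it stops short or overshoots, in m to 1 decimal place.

No — it overshoots by 11.5 m

Reaction distance = 12.4000 × 0.7 = 8.680 m.
Braking distance = v²/(2a) = 153.760 / 7.400 = 20.778 m.
Total stopping distance = 8.680 + 20.778 = 29.458 m, vs 18 m available — it cannot stop in time and overshoots by 29.458 − 18 = 11.458 m.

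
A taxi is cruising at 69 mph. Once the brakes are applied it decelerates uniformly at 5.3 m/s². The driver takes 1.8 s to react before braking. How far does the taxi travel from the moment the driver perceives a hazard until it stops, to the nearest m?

Total stopping distance ≈ 145 m

69 mph × 0.44704 = 30.8458 m/s.
Reaction distance = v·t_r = 30.8458 × 1.8 = 55.522 m.
Braking distance = v²/(2a) = 30.8458² / (2 × 5.300) = 951.463 / 10.600 = 89.761 m.
Total = 55.522 + 89.761 = 145.283 m.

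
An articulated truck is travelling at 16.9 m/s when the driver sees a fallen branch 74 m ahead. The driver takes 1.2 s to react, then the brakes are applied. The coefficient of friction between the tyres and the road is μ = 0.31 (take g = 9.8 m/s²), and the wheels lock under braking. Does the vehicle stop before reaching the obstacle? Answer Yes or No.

Yes

a = μg = 0.31 × 9.8 = 3.038 m/s².
Reaction distance = 16.9000 × 1.2 = 20.280 m.
Braking distance = v²/(2a) = 285.610 / 6.076 = 47.006 m.
Total stopping distance = 20.280 + 47.006 = 67.286 m, vs 74 m available — it stops with 74 − 67.286 = 6.714 m to spare.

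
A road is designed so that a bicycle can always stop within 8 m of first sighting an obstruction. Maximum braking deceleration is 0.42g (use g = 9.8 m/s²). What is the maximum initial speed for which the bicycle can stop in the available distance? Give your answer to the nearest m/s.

Maximum speed ≈ 8 m/s

a = 0.42 × 9.8 = 4.116 m/s².
v²/(2a) = d ⇒ v = √(2 × 4.116 × 8) = √65.86 = 8.1154 m/s.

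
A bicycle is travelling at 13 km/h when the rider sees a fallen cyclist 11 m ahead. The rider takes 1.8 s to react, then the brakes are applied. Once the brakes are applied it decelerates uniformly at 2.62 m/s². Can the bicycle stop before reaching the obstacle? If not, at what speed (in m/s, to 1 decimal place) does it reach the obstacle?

Yes — it stops about 2.0 m short of the obstacle, so it never reaches it

13 km/h ÷ 3.6 = 3.6111 m/s.
Reaction distance = 3.6111 × 1.8 = 6.500 m.
Braking distance = v²/(2a) = 13.040 / 5.240 = 2.489 m.
Total stopping distance = 6.500 + 2.489 = 8.989 m, vs 11 m available — it stops with 11 − 8.989 = 2.011 m to spare.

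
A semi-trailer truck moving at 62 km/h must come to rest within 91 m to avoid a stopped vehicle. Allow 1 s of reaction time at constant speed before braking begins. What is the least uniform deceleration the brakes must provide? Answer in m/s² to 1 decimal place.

Required deceleration ≈ 2.0 m/s²

62 km/h ÷ 3.6 = 17.2222 m/s.
Distance covered during reaction = 17.2222 × 1 = 17.222 m.
Distance available for braking: 91 − 17.222 = 73.778 m.
v² = 2a·d ⇒ a = v²/(2d) = 17.2222² / (2 × 73.778) = 296.604 / 147.556 = 2.0101 m/s².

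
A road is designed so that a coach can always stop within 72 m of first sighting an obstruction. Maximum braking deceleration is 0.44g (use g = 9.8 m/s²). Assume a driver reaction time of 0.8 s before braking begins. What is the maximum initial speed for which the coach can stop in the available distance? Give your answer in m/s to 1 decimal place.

Maximum speed ≈ 21.7 m/s

a = 0.44 × 9.8 = 4.312 m/s².
Stopping distance: v·t_r + v²/(2a) = 72 with t_r = 0.8 s and a = 4.312 m/s².
So v² + 6.899 v − 620.93 = 0.
Positive root: v = −a·t_r + √((a·t_r)² + 2a·d) = −3.450 + √(11.903 + 620.93) = 21.7062 m/s.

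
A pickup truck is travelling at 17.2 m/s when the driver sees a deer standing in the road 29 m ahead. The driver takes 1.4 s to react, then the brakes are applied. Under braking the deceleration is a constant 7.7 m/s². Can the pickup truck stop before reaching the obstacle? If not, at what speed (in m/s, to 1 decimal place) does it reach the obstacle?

No — it strikes the obstacle at 14.8 m/s

Reaction distance = 17.2000 × 1.4 = 24.080 m.
Braking distance needed to stop: v²/(2a) = 295.840 / 15.400 = 19.210 m, so total needed = 24.080 + 19.210 = 43.290 m > 29 m — it cannot stop.
Distance remaining when braking begins: 29 − 24.080 = 4.920 m.
v² = v₀² − 2a·d = 295.840 − 2 × 7.700 × 4.920 = 220.072 m²/s².
v = √220.072 = 14.835 m/s.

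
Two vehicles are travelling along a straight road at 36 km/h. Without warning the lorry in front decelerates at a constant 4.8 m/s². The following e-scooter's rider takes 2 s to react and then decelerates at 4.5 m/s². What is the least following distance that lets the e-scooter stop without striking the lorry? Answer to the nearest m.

Minimum gap ≈ 21 m

36 km/h ÷ 3.6 = 10.0000 m/s.
Leader travels v²/(2a_L) = 100.000 / 9.600 = 10.417 m before stopping.
Follower covers v·t_r = 10.0000 × 2 = 20.000 m while reacting, then v²/(2a_F) = 100.000 / 9.000 = 11.111 m while braking, for a total of 20.000 + 11.111 = 31.111 m.
Since a_F ≤ a_L and the follower starts braking later, the follower is never slower than the leader, so the closest approach is when both have stopped.
Minimum gap = 31.111 − 10.417 = 20.694 m.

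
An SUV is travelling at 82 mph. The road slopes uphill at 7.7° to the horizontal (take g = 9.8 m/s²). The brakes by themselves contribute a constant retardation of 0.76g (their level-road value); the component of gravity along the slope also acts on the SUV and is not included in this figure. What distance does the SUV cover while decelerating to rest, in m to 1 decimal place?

Braking distance ≈ 76.7 m

82 mph × 0.44704 = 36.6573 m/s.
a = 0.76 × 9.8 = 7.448 m/s².
Gravity along the uphill slope adds to the braking deceleration: a_eff = 7.448 + 9.8·sin 7.7° = 7.448 + 1.313 = 8.761 m/s².
Braking distance = v²/(2a) = 36.6573² / (2 × 8.761) = 1343.758 / 17.522 = 76.690 m.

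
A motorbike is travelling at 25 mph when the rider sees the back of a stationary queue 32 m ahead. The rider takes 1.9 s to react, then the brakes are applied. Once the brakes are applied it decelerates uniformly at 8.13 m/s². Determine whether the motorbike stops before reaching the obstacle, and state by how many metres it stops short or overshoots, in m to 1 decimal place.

25 mph × 0.44704 = 11.1760 m/s.
Reaction distance = 11.1760 × 1.9 = 21.234 m.
Braking distance = v²/(2a) = 124.903 / 16.260 = 7.682 m.
Total stopping distance = 21.234 + 7.682 = 28.916 m, vs 32 m available — it stops with 32 − 28.916 = 3.084 m to spare.

Yes — it stops 3.1 m short of the obstacle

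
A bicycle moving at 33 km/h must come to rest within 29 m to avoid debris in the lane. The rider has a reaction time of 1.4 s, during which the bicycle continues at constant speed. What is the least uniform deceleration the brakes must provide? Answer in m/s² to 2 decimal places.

Required deceleration ≈ 2.60 m/s²

33 km/h ÷ 3.6 = 9.1667 m/s.
Distance covered during reaction = 9.1667 × 1.4 = 12.833 m.
Distance available for braking: 29 − 12.833 = 16.167 m.
v² = 2a·d ⇒ a = v²/(2d) = 9.1667² / (2 × 16.167) = 84.028 / 32.334 = 2.5988 m/s².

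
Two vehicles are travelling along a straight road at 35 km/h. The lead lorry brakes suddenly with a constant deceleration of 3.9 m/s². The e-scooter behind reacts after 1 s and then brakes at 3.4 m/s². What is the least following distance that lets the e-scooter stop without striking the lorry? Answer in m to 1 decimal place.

35 km/h ÷ 3.6 = 9.7222 m/s.
Leader travels v²/(2a_L) = 94.521 / 7.800 = 12.118 m before stopping.
Follower covers v·t_r = 9.7222 × 1 = 9.722 m while reacting, then v²/(2a_F) = 94.521 / 6.800 = 13.900 m while braking, for a total of 9.722 + 13.900 = 23.622 m.
Since a_F ≤ a_L and the follower starts braking later, the follower is never slower than the leader, so the closest approach is when both have stopped.
Minimum gap = 23.622 − 12.118 = 11.504 m.

Minimum gap ≈ 11.5 m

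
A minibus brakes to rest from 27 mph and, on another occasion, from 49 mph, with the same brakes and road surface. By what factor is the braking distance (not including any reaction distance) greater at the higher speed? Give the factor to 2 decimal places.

Factor ≈ 3.29

Braking distance d = v²/(2a), so with a fixed, d ∝ v².
Factor = (49/27)² = 1.8148² = 3.2935.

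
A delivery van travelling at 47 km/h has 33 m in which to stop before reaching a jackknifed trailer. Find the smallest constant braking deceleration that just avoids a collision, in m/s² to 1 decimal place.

Required deceleration ≈ 2.6 m/s²

47 km/h ÷ 3.6 = 13.0556 m/s.
v² = 2a·d ⇒ a = v²/(2d) = 13.0556² / (2 × 33.000) = 170.449 / 66.000 = 2.5826 m/s².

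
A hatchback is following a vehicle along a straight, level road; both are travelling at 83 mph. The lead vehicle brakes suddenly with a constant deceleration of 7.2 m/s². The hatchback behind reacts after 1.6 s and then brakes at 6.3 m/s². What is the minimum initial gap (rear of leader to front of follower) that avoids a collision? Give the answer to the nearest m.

Minimum gap ≈ 73 m

83 mph × 0.44704 = 37.1043 m/s.
Leader travels v²/(2a_L) = 1376.729 / 14.400 = 95.606 m before stopping.
Follower covers v·t_r = 37.1043 × 1.6 = 59.367 m while reacting, then v²/(2a_F) = 1376.729 / 12.600 = 109.264 m while braking, for a total of 59.367 + 109.264 = 168.631 m.
Since a_F ≤ a_L and the follower starts braking later, the follower is never slower than the leader, so the closest approach is when both have stopped.
Minimum gap = 168.631 − 95.606 = 73.025 m.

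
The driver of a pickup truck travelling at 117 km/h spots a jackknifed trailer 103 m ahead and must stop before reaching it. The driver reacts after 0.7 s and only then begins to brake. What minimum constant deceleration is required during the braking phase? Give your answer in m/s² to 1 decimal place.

Required deceleration ≈ 6.6 m/s²

117 km/h ÷ 3.6 = 32.5000 m/s.
Distance covered during reaction = 32.5000 × 0.7 = 22.750 m.
Distance available for braking: 103 − 22.750 = 80.250 m.
v² = 2a·d ⇒ a = v²/(2d) = 32.5000² / (2 × 80.250) = 1056.250 / 160.500 = 6.5810 m/s².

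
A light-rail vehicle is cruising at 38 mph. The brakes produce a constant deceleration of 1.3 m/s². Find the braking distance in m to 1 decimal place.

Braking distance ≈ 111.0 m

38 mph × 0.44704 = 16.9875 m/s.
Braking distance = v²/(2a) = 16.9875² / (2 × 1.300) = 288.575 / 2.600 = 110.990 m.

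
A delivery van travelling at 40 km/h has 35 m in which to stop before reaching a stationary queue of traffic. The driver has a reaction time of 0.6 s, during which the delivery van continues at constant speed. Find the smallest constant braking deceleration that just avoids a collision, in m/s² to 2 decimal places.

Required deceleration ≈ 2.18 m/s²

40 km/h ÷ 3.6 = 11.1111 m/s.
Distance covered during reaction = 11.1111 × 0.6 = 6.667 m.
Distance available for braking: 35 − 6.667 = 28.333 m.
v² = 2a·d ⇒ a = v²/(2d) = 11.1111² / (2 × 28.333) = 123.457 / 56.666 = 2.1787 m/s².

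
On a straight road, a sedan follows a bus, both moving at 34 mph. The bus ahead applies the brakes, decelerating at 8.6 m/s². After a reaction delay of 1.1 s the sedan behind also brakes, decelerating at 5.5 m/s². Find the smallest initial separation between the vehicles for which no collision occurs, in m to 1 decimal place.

34 mph × 0.44704 = 15.1994 m/s.
Leader travels v²/(2a_L) = 231.022 / 17.200 = 13.432 m before stopping.
Follower covers v·t_r = 15.1994 × 1.1 = 16.719 m while reacting, then v²/(2a_F) = 231.022 / 11.000 = 21.002 m while braking, for a total of 16.719 + 21.002 = 37.721 m.
Since a_F ≤ a_L and the follower starts braking later, the follower is never slower than the leader, so the closest approach is when both have stopped.
Minimum gap = 37.721 − 13.432 = 24.289 m.

Minimum gap ≈ 24.3 m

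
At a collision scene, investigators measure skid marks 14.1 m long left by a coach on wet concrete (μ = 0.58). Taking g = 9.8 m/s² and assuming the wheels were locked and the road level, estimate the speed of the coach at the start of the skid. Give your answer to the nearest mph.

Deceleration a = μg = 0.58 × 9.8 = 5.684 m/s².
v = √(2a·d) = √(2 × 5.684 × 14.1) = √160.289 = 12.6605 m/s.
= 12.6605 ÷ 0.44704 = 28.321 mph.

Initial speed ≈ 28 mph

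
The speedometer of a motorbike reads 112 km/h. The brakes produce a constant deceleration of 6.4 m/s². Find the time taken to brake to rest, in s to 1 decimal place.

112 km/h ÷ 3.6 = 31.1111 m/s.
Braking time = v/a = 31.1111 / 6.400 = 4.861 s.

Braking time ≈ 4.9 s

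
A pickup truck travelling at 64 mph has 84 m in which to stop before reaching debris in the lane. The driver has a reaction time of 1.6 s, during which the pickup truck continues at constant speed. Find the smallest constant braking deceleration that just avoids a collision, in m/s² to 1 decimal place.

64 mph × 0.44704 = 28.6106 m/s.
Distance covered during reaction = 28.6106 × 1.6 = 45.777 m.
Distance available for braking: 84 − 45.777 = 38.223 m.
v² = 2a·d ⇒ a = v²/(2d) = 28.6106² / (2 × 38.223) = 818.566 / 76.446 = 10.7078 m/s².

Required deceleration ≈ 10.7 m/s²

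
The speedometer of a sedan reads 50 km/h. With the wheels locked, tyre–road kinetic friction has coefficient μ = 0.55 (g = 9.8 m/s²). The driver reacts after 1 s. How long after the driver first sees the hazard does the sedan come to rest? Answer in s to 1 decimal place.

Total time ≈ 3.6 s

50 km/h ÷ 3.6 = 13.8889 m/s.
a = μg = 0.55 × 9.8 = 5.390 m/s².
Braking time = v/a = 13.8889 / 5.390 = 2.577 s.
Total = 1 + 2.577 = 3.577 s.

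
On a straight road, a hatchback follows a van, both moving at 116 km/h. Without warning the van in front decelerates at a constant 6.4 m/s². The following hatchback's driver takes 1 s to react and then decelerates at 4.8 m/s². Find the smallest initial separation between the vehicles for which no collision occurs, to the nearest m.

116 km/h ÷ 3.6 = 32.2222 m/s.
Leader travels v²/(2a_L) = 1038.270 / 12.800 = 81.115 m before stopping.
Follower covers v·t_r = 32.2222 × 1 = 32.222 m while reacting, then v²/(2a_F) = 1038.270 / 9.600 = 108.153 m while braking, for a total of 32.222 + 108.153 = 140.375 m.
Since a_F ≤ a_L and the follower starts braking later, the follower is never slower than the leader, so the closest approach is when both have stopped.
Minimum gap = 140.375 − 81.115 = 59.260 m.

Minimum gap ≈ 59 m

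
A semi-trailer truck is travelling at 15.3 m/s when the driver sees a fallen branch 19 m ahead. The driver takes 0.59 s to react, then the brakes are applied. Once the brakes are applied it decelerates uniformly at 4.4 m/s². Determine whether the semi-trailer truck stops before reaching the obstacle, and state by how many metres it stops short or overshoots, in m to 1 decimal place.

Reaction distance = 15.3000 × 0.59 = 9.027 m.
Braking distance = v²/(2a) = 234.090 / 8.800 = 26.601 m.
Total stopping distance = 9.027 + 26.601 = 35.628 m, vs 19 m available — it cannot stop in time and overshoots by 35.628 − 19 = 16.628 m.

No — it overshoots by 16.6 m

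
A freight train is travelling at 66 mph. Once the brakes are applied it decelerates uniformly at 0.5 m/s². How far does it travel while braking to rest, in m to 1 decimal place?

66 mph × 0.44704 = 29.5046 m/s.
Braking distance = v²/(2a) = 29.5046² / (2 × 0.500) = 870.521 / 1.000 = 870.521 m.

Braking distance ≈ 870.5 m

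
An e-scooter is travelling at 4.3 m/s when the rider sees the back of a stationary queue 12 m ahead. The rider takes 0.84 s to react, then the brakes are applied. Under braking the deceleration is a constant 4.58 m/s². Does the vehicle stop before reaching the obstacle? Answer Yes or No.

Reaction distance = 4.3000 × 0.84 = 3.612 m.
Braking distance = v²/(2a) = 18.490 / 9.160 = 2.019 m.
Total stopping distance = 3.612 + 2.019 = 5.631 m, vs 12 m available — it stops with 12 − 5.631 = 6.369 m to spare.

Yes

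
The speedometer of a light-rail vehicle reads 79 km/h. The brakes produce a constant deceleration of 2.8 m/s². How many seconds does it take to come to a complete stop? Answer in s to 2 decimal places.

Braking time ≈ 7.84 s

79 km/h ÷ 3.6 = 21.9444 m/s.
Braking time = v/a = 21.9444 / 2.800 = 7.837 s.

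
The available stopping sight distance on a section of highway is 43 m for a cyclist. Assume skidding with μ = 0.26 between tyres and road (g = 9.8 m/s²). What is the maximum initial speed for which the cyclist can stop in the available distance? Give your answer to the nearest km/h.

a = μg = 0.26 × 9.8 = 2.548 m/s².
v²/(2a) = d ⇒ v = √(2 × 2.548 × 43) = √219.13 = 14.8030 m/s.
14.8030 m/s × 3.6 = 53.291 km/h.

Maximum speed ≈ 53 km/h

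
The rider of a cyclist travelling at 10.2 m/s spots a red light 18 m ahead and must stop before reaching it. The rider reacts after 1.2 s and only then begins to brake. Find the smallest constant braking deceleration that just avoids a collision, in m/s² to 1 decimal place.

Distance covered during reaction = 10.2000 × 1.2 = 12.240 m.
Distance available for braking: 18 − 12.240 = 5.760 m.
v² = 2a·d ⇒ a = v²/(2d) = 10.2000² / (2 × 5.760) = 104.040 / 11.520 = 9.0312 m/s².

Required deceleration ≈ 9.0 m/s²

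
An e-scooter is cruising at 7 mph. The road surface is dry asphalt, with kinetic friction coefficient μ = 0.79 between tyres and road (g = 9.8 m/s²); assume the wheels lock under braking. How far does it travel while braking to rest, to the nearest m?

Braking distance ≈ 1 m

7 mph × 0.44704 = 3.1293 m/s.
a = μg = 0.79 × 9.8 = 7.742 m/s².
Braking distance = v²/(2a) = 3.1293² / (2 × 7.742) = 9.793 / 15.484 = 0.632 m.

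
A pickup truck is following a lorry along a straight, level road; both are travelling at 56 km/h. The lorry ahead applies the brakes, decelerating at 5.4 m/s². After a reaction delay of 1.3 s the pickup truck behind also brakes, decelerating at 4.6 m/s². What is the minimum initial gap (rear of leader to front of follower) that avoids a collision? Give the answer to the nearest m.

56 km/h ÷ 3.6 = 15.5556 m/s.
Leader travels v²/(2a_L) = 241.977 / 10.800 = 22.405 m before stopping.
Follower covers v·t_r = 15.5556 × 1.3 = 20.222 m while reacting, then v²/(2a_F) = 241.977 / 9.200 = 26.302 m while braking, for a total of 20.222 + 26.302 = 46.524 m.
Since a_F ≤ a_L and the follower starts braking later, the follower is never slower than the leader, so the closest approach is when both have stopped.
Minimum gap = 46.524 − 22.405 = 24.119 m.

Minimum gap ≈ 24 m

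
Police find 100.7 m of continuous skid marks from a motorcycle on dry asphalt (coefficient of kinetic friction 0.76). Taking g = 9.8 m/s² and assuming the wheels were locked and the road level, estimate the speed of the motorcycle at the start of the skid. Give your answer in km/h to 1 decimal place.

Deceleration a = μg = 0.76 × 9.8 = 7.448 m/s².
v = √(2a·d) = √(2 × 7.448 × 100.7) = √1500.027 = 38.7302 m/s.
= 38.7302 × 3.6 = 139.429 km/h.

Initial speed ≈ 139.4 km/h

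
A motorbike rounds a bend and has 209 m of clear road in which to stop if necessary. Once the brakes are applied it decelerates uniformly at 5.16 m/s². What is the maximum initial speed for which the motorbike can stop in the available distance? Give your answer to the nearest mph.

v²/(2a) = d ⇒ v = √(2 × 5.160 × 209) = √2156.88 = 46.4422 m/s.
46.4422 m/s ÷ 0.44704 = 103.888 mph.

Maximum speed ≈ 104 mph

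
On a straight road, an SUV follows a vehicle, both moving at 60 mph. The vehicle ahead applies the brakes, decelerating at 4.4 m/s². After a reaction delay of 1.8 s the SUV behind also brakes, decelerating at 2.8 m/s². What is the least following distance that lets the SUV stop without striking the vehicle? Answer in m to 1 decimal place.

Minimum gap ≈ 95.0 m

60 mph × 0.44704 = 26.8224 m/s.
Leader travels v²/(2a_L) = 719.441 / 8.800 = 81.755 m before stopping.
Follower covers v·t_r = 26.8224 × 1.8 = 48.280 m while reacting, then v²/(2a_F) = 719.441 / 5.600 = 128.472 m while braking, for a total of 48.280 + 128.472 = 176.752 m.
Since a_F ≤ a_L and the follower starts braking later, the follower is never slower than the leader, so the closest approach is when both have stopped.
Minimum gap = 176.752 − 81.755 = 94.997 m.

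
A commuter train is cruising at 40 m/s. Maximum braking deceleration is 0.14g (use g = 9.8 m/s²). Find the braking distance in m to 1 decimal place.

Braking distance ≈ 583.1 m

a = 0.14 × 9.8 = 1.372 m/s².
Braking distance = v²/(2a) = 40.0000² / (2 × 1.372) = 1600.000 / 2.744 = 583.090 m.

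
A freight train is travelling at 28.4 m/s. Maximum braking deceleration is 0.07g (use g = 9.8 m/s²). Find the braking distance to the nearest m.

a = 0.07 × 9.8 = 0.686 m/s².
Braking distance = v²/(2a) = 28.4000² / (2 × 0.686) = 806.560 / 1.372 = 587.872 m.

Braking distance ≈ 588 m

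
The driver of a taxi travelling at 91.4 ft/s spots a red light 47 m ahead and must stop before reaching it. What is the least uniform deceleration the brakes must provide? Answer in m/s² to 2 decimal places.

Required deceleration ≈ 8.26 m/s²

91.4 ft/s × 0.3048 = 27.8587 m/s.
v² = 2a·d ⇒ a = v²/(2d) = 27.8587² / (2 × 47.000) = 776.107 / 94.000 = 8.2565 m/s².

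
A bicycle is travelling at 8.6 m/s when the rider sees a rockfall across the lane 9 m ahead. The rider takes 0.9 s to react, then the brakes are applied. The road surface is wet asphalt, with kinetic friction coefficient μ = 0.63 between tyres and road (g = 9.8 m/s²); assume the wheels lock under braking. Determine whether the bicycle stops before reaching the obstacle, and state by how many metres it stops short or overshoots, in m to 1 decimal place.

No — it overshoots by 4.7 m

a = μg = 0.63 × 9.8 = 6.174 m/s².
Reaction distance = 8.6000 × 0.9 = 7.740 m.
Braking distance = v²/(2a) = 73.960 / 12.348 = 5.990 m.
Total stopping distance = 7.740 + 5.990 = 13.730 m, vs 9 m available — it cannot stop in time and overshoots by 13.730 − 9 = 4.730 m.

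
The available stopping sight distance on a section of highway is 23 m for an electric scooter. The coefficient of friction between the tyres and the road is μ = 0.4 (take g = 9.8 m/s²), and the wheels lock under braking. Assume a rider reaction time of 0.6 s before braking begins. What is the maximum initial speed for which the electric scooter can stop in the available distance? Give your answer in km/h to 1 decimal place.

a = μg = 0.4 × 9.8 = 3.920 m/s².
Stopping distance: v·t_r + v²/(2a) = 23 with t_r = 0.6 s and a = 3.920 m/s².
So v² + 4.704 v − 180.32 = 0.
Positive root: v = −a·t_r + √((a·t_r)² + 2a·d) = −2.352 + √(5.532 + 180.32) = 11.2808 m/s.
11.2808 m/s × 3.6 = 40.611 km/h.

Maximum speed ≈ 40.6 km/h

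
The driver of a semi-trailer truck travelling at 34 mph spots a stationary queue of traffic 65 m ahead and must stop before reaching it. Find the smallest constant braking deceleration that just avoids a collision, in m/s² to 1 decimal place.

Required deceleration ≈ 1.8 m/s²

34 mph × 0.44704 = 15.1994 m/s.
v² = 2a·d ⇒ a = v²/(2d) = 15.1994² / (2 × 65.000) = 231.022 / 130.000 = 1.7771 m/s².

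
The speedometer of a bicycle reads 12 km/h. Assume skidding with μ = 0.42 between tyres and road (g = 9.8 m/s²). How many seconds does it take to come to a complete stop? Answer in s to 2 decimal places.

Braking time ≈ 0.81 s

12 km/h ÷ 3.6 = 3.3333 m/s.
a = μg = 0.42 × 9.8 = 4.116 m/s².
Braking time = v/a = 3.3333 / 4.116 = 0.810 s.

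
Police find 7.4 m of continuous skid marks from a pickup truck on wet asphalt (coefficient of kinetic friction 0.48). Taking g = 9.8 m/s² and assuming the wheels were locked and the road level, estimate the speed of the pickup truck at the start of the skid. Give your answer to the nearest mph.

Initial speed ≈ 19 mph

Deceleration a = μg = 0.48 × 9.8 = 4.704 m/s².
v = √(2a·d) = √(2 × 4.704 × 7.4) = √69.619 = 8.3438 m/s.
= 8.3438 ÷ 0.44704 = 18.665 mph.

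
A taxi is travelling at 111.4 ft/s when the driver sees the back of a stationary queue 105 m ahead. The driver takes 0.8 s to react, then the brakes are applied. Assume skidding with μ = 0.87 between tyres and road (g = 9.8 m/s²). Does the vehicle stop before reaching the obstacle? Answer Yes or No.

111.4 ft/s × 0.3048 = 33.9547 m/s.
a = μg = 0.87 × 9.8 = 8.526 m/s².
Reaction distance = 33.9547 × 0.8 = 27.164 m.
Braking distance = v²/(2a) = 1152.922 / 17.052 = 67.612 m.
Total stopping distance = 27.164 + 67.612 = 94.776 m, vs 105 m available — it stops with 105 − 94.776 = 10.224 m to spare.

Yes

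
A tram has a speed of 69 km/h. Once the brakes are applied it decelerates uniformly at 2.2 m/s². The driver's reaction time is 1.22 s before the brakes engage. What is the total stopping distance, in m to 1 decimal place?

69 km/h ÷ 3.6 = 19.1667 m/s.
Reaction distance = v·t_r = 19.1667 × 1.22 = 23.383 m.
Braking distance = v²/(2a) = 19.1667² / (2 × 2.200) = 367.362 / 4.400 = 83.491 m.
Total = 23.383 + 83.491 = 106.874 m.

Total stopping distance ≈ 106.9 m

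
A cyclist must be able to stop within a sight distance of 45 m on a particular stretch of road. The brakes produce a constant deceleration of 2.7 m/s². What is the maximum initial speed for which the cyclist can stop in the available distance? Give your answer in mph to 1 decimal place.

v²/(2a) = d ⇒ v = √(2 × 2.700 × 45) = √243.00 = 15.5885 m/s.
15.5885 m/s ÷ 0.44704 = 34.870 mph.

Maximum speed ≈ 34.9 mph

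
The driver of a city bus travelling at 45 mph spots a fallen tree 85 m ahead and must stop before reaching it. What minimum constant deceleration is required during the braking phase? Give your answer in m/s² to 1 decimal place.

Required deceleration ≈ 2.4 m/s²

45 mph × 0.44704 = 20.1168 m/s.
v² = 2a·d ⇒ a = v²/(2d) = 20.1168² / (2 × 85.000) = 404.686 / 170.000 = 2.3805 m/s².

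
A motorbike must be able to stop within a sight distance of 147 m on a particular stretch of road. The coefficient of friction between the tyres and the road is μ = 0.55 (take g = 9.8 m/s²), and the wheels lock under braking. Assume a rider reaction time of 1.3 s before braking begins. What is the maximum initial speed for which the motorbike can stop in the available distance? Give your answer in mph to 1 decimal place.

Maximum speed ≈ 74.7 mph

a = μg = 0.55 × 9.8 = 5.390 m/s².
Stopping distance: v·t_r + v²/(2a) = 147 with t_r = 1.3 s and a = 5.390 m/s².
So v² + 14.014 v − 1584.66 = 0.
Positive root: v = −a·t_r + √((a·t_r)² + 2a·d) = −7.007 + √(49.098 + 1584.66) = 33.4128 m/s.
33.4128 m/s ÷ 0.44704 = 74.742 mph.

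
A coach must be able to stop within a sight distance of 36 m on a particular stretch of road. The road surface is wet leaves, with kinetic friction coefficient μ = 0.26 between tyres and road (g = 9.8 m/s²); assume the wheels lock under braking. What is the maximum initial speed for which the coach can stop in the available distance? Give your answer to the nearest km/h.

a = μg = 0.26 × 9.8 = 2.548 m/s².
v²/(2a) = d ⇒ v = √(2 × 2.548 × 36) = √183.46 = 13.5447 m/s.
13.5447 m/s × 3.6 = 48.761 km/h.

Maximum speed ≈ 49 km/h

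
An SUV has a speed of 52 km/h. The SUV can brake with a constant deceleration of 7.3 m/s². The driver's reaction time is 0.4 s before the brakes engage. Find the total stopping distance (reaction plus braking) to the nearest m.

52 km/h ÷ 3.6 = 14.4444 m/s.
Reaction distance = v·t_r = 14.4444 × 0.4 = 5.778 m.
Braking distance = v²/(2a) = 14.4444² / (2 × 7.300) = 208.641 / 14.600 = 14.290 m.
Total = 5.778 + 14.290 = 20.068 m.

Total stopping distance ≈ 20 m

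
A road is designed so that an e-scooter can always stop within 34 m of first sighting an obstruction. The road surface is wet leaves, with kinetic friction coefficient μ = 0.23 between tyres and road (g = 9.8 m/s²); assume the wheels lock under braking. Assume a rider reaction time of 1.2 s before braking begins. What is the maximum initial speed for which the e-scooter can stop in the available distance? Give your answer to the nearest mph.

a = μg = 0.23 × 9.8 = 2.254 m/s².
Stopping distance: v·t_r + v²/(2a) = 34 with t_r = 1.2 s and a = 2.254 m/s².
So v² + 5.410 v − 153.27 = 0.
Positive root: v = −a·t_r + √((a·t_r)² + 2a·d) = −2.705 + √(7.317 + 153.27) = 9.9673 m/s.
9.9673 m/s ÷ 0.44704 = 22.296 mph.

Maximum speed ≈ 22 mph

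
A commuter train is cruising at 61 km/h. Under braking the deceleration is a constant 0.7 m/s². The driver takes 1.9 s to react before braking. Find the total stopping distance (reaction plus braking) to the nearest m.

Total stopping distance ≈ 237 m

61 km/h ÷ 3.6 = 16.9444 m/s.
Reaction distance = v·t_r = 16.9444 × 1.9 = 32.194 m.
Braking distance = v²/(2a) = 16.9444² / (2 × 0.700) = 287.113 / 1.400 = 205.081 m.
Total = 32.194 + 205.081 = 237.275 m.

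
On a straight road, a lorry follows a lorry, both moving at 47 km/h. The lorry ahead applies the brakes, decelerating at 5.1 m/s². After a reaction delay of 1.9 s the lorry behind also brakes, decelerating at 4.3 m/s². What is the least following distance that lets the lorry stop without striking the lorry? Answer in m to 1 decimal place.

Minimum gap ≈ 27.9 m

47 km/h ÷ 3.6 = 13.0556 m/s.
Leader travels v²/(2a_L) = 170.449 / 10.200 = 16.711 m before stopping.
Follower covers v·t_r = 13.0556 × 1.9 = 24.806 m while reacting, then v²/(2a_F) = 170.449 / 8.600 = 19.820 m while braking, for a total of 24.806 + 19.820 = 44.626 m.
Since a_F ≤ a_L and the follower starts braking later, the follower is never slower than the leader, so the closest approach is when both have stopped.
Minimum gap = 44.626 − 16.711 = 27.915 m.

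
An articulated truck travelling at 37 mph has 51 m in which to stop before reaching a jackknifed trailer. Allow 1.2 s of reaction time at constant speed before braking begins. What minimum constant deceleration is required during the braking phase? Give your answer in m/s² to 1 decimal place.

37 mph × 0.44704 = 16.5405 m/s.
Distance covered during reaction = 16.5405 × 1.2 = 19.849 m.
Distance available for braking: 51 − 19.849 = 31.151 m.
v² = 2a·d ⇒ a = v²/(2d) = 16.5405² / (2 × 31.151) = 273.588 / 62.302 = 4.3913 m/s².

Required deceleration ≈ 4.4 m/s²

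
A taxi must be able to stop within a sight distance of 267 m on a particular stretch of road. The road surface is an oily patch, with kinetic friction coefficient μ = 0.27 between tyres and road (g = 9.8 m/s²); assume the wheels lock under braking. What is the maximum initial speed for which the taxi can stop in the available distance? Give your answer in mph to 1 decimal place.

Maximum speed ≈ 84.1 mph

a = μg = 0.27 × 9.8 = 2.646 m/s².
v²/(2a) = d ⇒ v = √(2 × 2.646 × 267) = √1412.96 = 37.5894 m/s.
37.5894 m/s ÷ 0.44704 = 84.085 mph.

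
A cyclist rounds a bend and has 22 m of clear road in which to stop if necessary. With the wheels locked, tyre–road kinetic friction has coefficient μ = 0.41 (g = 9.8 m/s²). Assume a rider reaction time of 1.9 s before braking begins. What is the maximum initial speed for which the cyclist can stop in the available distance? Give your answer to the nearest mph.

a = μg = 0.41 × 9.8 = 4.018 m/s².
Stopping distance: v·t_r + v²/(2a) = 22 with t_r = 1.9 s and a = 4.018 m/s².
So v² + 15.268 v − 176.79 = 0.
Positive root: v = −a·t_r + √((a·t_r)² + 2a·d) = −7.634 + √(58.278 + 176.79) = 7.6979 m/s.
7.6979 m/s ÷ 0.44704 = 17.220 mph.

Maximum speed ≈ 17 mph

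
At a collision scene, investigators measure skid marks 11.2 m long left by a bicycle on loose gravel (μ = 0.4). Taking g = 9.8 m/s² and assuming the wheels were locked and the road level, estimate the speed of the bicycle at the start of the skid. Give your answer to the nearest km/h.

Deceleration a = μg = 0.4 × 9.8 = 3.920 m/s².
v = √(2a·d) = √(2 × 3.920 × 11.2) = √87.808 = 9.3706 m/s.
= 9.3706 × 3.6 = 33.734 km/h.

Initial speed ≈ 34 km/h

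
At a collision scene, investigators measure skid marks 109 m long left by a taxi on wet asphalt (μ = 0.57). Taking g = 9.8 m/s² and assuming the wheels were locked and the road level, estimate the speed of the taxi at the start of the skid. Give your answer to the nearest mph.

Initial speed ≈ 78 mph

Deceleration a = μg = 0.57 × 9.8 = 5.586 m/s².
v = √(2a·d) = √(2 × 5.586 × 109) = √1217.748 = 34.8962 m/s.
= 34.8962 ÷ 0.44704 = 78.061 mph.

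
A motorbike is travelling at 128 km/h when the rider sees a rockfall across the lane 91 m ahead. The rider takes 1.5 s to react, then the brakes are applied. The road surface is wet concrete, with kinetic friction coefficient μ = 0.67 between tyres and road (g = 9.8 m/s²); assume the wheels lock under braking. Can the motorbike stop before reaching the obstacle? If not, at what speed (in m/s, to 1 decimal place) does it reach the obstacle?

128 km/h ÷ 3.6 = 35.5556 m/s.
a = μg = 0.67 × 9.8 = 6.566 m/s².
Reaction distance = 35.5556 × 1.5 = 53.333 m.
Braking distance needed to stop: v²/(2a) = 1264.201 / 13.132 = 96.269 m, so total needed = 53.333 + 96.269 = 149.602 m > 91 m — it cannot stop.
Distance remaining when braking begins: 91 − 53.333 = 37.667 m.
v² = v₀² − 2a·d = 1264.201 − 2 × 6.566 × 37.667 = 769.558 m²/s².
v = √769.558 = 27.741 m/s.

No — it strikes the obstacle at 27.7 m/s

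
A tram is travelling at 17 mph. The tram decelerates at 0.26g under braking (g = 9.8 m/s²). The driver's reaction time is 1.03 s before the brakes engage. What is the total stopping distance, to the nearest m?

17 mph × 0.44704 = 7.5997 m/s.
a = 0.26 × 9.8 = 2.548 m/s².
Reaction distance = v·t_r = 7.5997 × 1.03 = 7.828 m.
Braking distance = v²/(2a) = 7.5997² / (2 × 2.548) = 57.755 / 5.096 = 11.333 m.
Total = 7.828 + 11.333 = 19.161 m.

Total stopping distance ≈ 19 m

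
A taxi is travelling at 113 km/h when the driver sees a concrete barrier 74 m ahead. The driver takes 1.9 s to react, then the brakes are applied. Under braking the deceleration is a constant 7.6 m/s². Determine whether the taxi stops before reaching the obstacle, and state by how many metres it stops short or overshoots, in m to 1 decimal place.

No — it overshoots by 50.5 m

113 km/h ÷ 3.6 = 31.3889 m/s.
Reaction distance = 31.3889 × 1.9 = 59.639 m.
Braking distance = v²/(2a) = 985.263 / 15.200 = 64.820 m.
Total stopping distance = 59.639 + 64.820 = 124.459 m, vs 74 m available — it cannot stop in time and overshoots by 124.459 − 74 = 50.459 m.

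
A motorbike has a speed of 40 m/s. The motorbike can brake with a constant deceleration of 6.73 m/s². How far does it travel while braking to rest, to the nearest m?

Braking distance ≈ 119 m

Braking distance = v²/(2a) = 40.0000² / (2 × 6.730) = 1600.000 / 13.460 = 118.871 m.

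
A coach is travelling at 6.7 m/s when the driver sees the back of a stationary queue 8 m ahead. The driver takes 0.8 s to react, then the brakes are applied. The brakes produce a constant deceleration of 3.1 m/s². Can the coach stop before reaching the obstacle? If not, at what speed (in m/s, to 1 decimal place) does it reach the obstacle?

No — it strikes the obstacle at 5.3 m/s

Reaction distance = 6.7000 × 0.8 = 5.360 m.
Braking distance needed to stop: v²/(2a) = 44.890 / 6.200 = 7.240 m, so total needed = 5.360 + 7.240 = 12.600 m > 8 m — it cannot stop.
Distance remaining when braking begins: 8 − 5.360 = 2.640 m.
v² = v₀² − 2a·d = 44.890 − 2 × 3.100 × 2.640 = 28.522 m²/s².
v = √28.522 = 5.341 m/s.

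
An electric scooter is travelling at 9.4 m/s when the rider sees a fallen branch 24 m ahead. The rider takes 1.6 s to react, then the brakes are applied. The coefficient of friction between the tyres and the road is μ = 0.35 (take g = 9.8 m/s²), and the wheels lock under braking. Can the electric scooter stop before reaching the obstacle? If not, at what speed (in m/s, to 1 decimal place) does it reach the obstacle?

a = μg = 0.35 × 9.8 = 3.430 m/s².
Reaction distance = 9.4000 × 1.6 = 15.040 m.
Braking distance needed to stop: v²/(2a) = 88.360 / 6.860 = 12.880 m, so total needed = 15.040 + 12.880 = 27.920 m > 24 m — it cannot stop.
Distance remaining when braking begins: 24 − 15.040 = 8.960 m.
v² = v₀² − 2a·d = 88.360 − 2 × 3.430 × 8.960 = 26.894 m²/s².
v = √26.894 = 5.186 m/s.

No — it strikes the obstacle at 5.2 m/s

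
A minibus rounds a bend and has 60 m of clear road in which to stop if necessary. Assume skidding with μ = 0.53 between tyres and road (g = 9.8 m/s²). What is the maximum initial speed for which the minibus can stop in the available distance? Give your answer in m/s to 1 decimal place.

Maximum speed ≈ 25.0 m/s

a = μg = 0.53 × 9.8 = 5.194 m/s².
v²/(2a) = d ⇒ v = √(2 × 5.194 × 60) = √623.28 = 24.9656 m/s.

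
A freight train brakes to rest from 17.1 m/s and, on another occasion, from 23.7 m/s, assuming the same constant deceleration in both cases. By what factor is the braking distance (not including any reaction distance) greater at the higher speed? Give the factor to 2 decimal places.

Factor ≈ 1.92

Braking distance d = v²/(2a), so with a fixed, d ∝ v².
Factor = (23.7/17.1)² = 1.3860² = 1.9210.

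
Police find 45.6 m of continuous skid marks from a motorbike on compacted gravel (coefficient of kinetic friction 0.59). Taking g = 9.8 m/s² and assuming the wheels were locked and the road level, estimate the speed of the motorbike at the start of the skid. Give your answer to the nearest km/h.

Initial speed ≈ 83 km/h

Deceleration a = μg = 0.59 × 9.8 = 5.782 m/s².
v = √(2a·d) = √(2 × 5.782 × 45.6) = √527.318 = 22.9634 m/s.
= 22.9634 × 3.6 = 82.668 km/h.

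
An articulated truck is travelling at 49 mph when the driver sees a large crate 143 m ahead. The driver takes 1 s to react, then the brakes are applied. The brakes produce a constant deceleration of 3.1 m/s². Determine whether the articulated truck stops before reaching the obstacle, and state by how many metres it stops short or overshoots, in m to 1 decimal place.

49 mph × 0.44704 = 21.9050 m/s.
Reaction distance = 21.9050 × 1 = 21.905 m.
Braking distance = v²/(2a) = 479.829 / 6.200 = 77.392 m.
Total stopping distance = 21.905 + 77.392 = 99.297 m, vs 143 m available — it stops with 143 − 99.297 = 43.703 m to spare.

Yes — it stops 43.7 m short of the obstacle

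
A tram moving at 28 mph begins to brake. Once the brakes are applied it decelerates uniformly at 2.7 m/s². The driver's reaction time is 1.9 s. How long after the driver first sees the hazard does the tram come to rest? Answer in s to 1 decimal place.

28 mph × 0.44704 = 12.5171 m/s.
Braking time = v/a = 12.5171 / 2.700 = 4.636 s.
Total = 1.9 + 4.636 = 6.536 s.

Total time ≈ 6.5 s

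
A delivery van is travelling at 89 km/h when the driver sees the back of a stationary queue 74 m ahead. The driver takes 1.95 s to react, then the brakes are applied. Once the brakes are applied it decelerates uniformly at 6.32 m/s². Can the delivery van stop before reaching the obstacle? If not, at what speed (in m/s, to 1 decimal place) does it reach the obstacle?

No — it strikes the obstacle at 16.9 m/s

89 km/h ÷ 3.6 = 24.7222 m/s.
Reaction distance = 24.7222 × 1.95 = 48.208 m.
Braking distance needed to stop: v²/(2a) = 611.187 / 12.640 = 48.353 m, so total needed = 48.208 + 48.353 = 96.561 m > 74 m — it cannot stop.
Distance remaining when braking begins: 74 − 48.208 = 25.792 m.
v² = v₀² − 2a·d = 611.187 − 2 × 6.320 × 25.792 = 285.176 m²/s².
v = √285.176 = 16.887 m/s.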